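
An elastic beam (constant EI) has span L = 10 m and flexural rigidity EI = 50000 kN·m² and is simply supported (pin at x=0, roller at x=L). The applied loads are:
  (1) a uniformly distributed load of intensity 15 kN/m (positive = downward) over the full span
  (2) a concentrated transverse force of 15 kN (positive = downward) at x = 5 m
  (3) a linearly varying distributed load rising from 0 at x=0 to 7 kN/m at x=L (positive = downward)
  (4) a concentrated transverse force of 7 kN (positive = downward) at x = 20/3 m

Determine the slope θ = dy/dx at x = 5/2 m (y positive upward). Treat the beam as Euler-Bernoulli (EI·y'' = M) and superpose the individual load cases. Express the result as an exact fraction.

Load 1 — uniform load w=15 kN/m over full span:
  θ_1 = -w(L³-6Lx²+4x³)/(24EI) = -15·(10³-6·10·(5/2)²+4·(5/2)³)/(24·50000) = -11/1280 rad
Load 2 — point force P=15 kN at a=5 m (b=L-a=5):
  θ_2 = -Pb(L²-b²-3x²)/(6LEI)  [x≤a] = -15·5·(10²-5²-3·(5/2)²)/(6·10·50000) = -9/6400 rad
Load 3 — triangular load w₀=7 kN/m (0→w₀ over full span):
  θ_3 = -w₀(7L⁴-30L²x²+15x⁴)/(360LEI) = -7·(7·10⁴-30·10²·(5/2)²+15·(5/2)⁴)/(360·10·50000) = -9289/4608000 rad
Load 4 — point force P=7 kN at a=20/3 m (b=L-a=10/3):
  θ_4 = -Pb(L²-b²-3x²)/(6LEI)  [x≤a] = -7·(10/3)·(10²-(10/3)²-3·(5/2)²)/(6·10·50000) = -707/1296000 rad
Superposition: θ = Σ θ_i = -104189/8294400 rad ≈ -0.012561 rad

θ(5/2) = -104189/8294400 rad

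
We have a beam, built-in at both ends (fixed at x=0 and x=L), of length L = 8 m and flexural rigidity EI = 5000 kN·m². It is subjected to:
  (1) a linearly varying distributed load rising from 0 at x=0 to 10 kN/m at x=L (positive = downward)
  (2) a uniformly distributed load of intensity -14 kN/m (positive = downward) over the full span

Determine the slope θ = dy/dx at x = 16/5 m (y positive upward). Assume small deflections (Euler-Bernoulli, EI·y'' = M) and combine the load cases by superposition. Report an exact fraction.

Load 1 — triangular load w₀=10 kN/m (0→w₀ over full span):
  θ_1 = -w₀(2x(L-x)(L-2x)(x+2L)+x²(L-x)²)/(120LEI) = -10·(2·(16/5)·(8-(16/5))·(8-2·(16/5))·((16/5)+2·8)+(16/5)²·(8-(16/5))²)/(120·8·5000) = -192/78125 rad
Load 2 — uniform load w=-14 kN/m over full span:
  θ_2 = -wx(L-x)(L-2x)/(12EI) = -(-14)·(16/5)·(8-(16/5))·(8-2·(16/5))/(12·5000) = 448/78125 rad
Superposition: θ = Σ θ_i = 256/78125 rad ≈ 0.003277 rad

θ(16/5) = 256/78125 rad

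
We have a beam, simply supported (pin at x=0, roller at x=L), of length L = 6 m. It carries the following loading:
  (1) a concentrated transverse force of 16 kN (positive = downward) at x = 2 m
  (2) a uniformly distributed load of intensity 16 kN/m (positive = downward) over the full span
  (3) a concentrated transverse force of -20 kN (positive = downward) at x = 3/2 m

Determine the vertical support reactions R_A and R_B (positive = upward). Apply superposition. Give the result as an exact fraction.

R_A = 131/3 kN, R_B = 145/3 kN

Load 1 — point force P=16 kN at a=2 m (b=L-a=4):
  R_A = Pb/L = 16·4/6 = 32/3 kN
  R_B = Pa/L = 16·2/6 = 16/3 kN
Load 2 — uniform load w=16 kN/m over full span:
  R_A = wL/2 = 16·6/2 = 48 kN
  R_B = wL/2 = 16·6/2 = 48 kN
Load 3 — point force P=-20 kN at a=3/2 m (b=L-a=9/2):
  R_A = Pb/L = (-20)·(9/2)/6 = -15 kN
  R_B = Pa/L = (-20)·(3/2)/6 = -5 kN
Superposition: R_A = 131/3 kN, R_B = 145/3 kN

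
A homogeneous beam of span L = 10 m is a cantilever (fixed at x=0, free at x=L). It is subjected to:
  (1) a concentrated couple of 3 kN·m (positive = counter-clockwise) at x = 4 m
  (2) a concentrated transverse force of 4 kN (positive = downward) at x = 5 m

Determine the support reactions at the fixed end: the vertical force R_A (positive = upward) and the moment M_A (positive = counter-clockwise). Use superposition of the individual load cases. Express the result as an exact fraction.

Load 1 — applied couple M₀=3 kN·m at a=4 m (b=L-a=6):
  R_A = 0 kN
  M_A = -M₀ = -3 kN·m
Load 2 — point force P=4 kN at a=5 m (b=L-a=5):
  R_A = P = 4 kN
  M_A = Pa = 4·5 = 20 kN·m
Superposition: R_A = 4 kN, M_A = 17 kN·m

R_A = 4 kN, M_A = 17 kN·m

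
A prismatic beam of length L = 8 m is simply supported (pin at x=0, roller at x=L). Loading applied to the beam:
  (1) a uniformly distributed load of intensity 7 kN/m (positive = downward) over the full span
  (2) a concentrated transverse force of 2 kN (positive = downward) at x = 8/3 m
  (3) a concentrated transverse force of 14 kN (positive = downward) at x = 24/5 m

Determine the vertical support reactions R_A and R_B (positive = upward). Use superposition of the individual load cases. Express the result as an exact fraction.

R_A = 524/15 kN, R_B = 556/15 kN

Load 1 — uniform load w=7 kN/m over full span:
  R_A = wL/2 = 7·8/2 = 28 kN
  R_B = wL/2 = 7·8/2 = 28 kN
Load 2 — point force P=2 kN at a=8/3 m (b=L-a=16/3):
  R_A = Pb/L = 2·(16/3)/8 = 4/3 kN
  R_B = Pa/L = 2·(8/3)/8 = 2/3 kN
Load 3 — point force P=14 kN at a=24/5 m (b=L-a=16/5):
  R_A = Pb/L = 14·(16/5)/8 = 28/5 kN
  R_B = Pa/L = 14·(24/5)/8 = 42/5 kN
Superposition: R_A = 524/15 kN, R_B = 556/15 kN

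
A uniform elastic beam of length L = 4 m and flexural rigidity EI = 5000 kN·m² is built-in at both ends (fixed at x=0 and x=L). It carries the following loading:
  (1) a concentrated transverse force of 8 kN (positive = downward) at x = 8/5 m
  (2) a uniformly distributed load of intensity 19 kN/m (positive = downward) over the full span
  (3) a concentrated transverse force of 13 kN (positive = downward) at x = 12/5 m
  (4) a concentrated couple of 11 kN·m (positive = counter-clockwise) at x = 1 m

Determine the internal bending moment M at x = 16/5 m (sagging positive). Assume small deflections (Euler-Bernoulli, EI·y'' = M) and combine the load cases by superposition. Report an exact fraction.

Load 1 — point force P=8 kN at a=8/5 m (b=L-a=12/5):
  M_1 = Pa²(a+3b)(L-x)/L³ - Pa²b/L²  [x>a] = 8·(8/5)²·((8/5)+3·(12/5))·(4-(16/5))/4³ - 8·(8/5)²·(12/5)/4² = -512/625 kN·m
Load 2 — uniform load w=19 kN/m over full span:
  M_2 = wLx/2 - wL²/12 - wx²/2 = 19·4·(16/5)/2 - 19·4²/12 - 19·(16/5)²/2 = -76/75 kN·m
Load 3 — point force P=13 kN at a=12/5 m (b=L-a=8/5):
  M_3 = Pa²(a+3b)(L-x)/L³ - Pa²b/L²  [x>a] = 13·(12/5)²·((12/5)+3·(8/5))·(4-(16/5))/4³ - 13·(12/5)²·(8/5)/4² = -468/625 kN·m
Load 4 — applied couple M₀=11 kN·m at a=1 m (b=L-a=3):
  M_4 = R_Ax - M_A - M₀  [x>a] with R_A=99/32, M_A=-33/16 = (99/32)·(16/5) - (-33/16) - 11 = 77/80 kN·m
Superposition: M = Σ M_i = -9713/6000 kN·m ≈ -1.618833 kN·m

M(16/5) = -9713/6000 kN·m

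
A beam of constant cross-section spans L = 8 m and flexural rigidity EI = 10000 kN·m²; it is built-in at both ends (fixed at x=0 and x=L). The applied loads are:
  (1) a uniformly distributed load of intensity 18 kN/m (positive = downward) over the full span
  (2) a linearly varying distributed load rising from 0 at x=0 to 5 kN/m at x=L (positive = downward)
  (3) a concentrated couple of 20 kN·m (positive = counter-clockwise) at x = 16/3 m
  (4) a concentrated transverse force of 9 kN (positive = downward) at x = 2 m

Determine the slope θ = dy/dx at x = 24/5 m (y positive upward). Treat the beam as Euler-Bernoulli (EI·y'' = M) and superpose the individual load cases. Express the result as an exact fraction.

Load 1 — uniform load w=18 kN/m over full span:
  θ_1 = -wx(L-x)(L-2x)/(12EI) = -18·(24/5)·(8-(24/5))·(8-2·(24/5))/(12·10000) = 288/78125 rad
Load 2 — triangular load w₀=5 kN/m (0→w₀ over full span):
  θ_2 = -w₀(2x(L-x)(L-2x)(x+2L)+x²(L-x)²)/(120LEI) = -5·(2·(24/5)·(8-(24/5))·(8-2·(24/5))·((24/5)+2·8)+(24/5)²·(8-(24/5))²)/(120·8·10000) = 32/78125 rad
Load 3 — applied couple M₀=20 kN·m at a=16/3 m (b=L-a=8/3):
  θ_3 = (R_Ax²/2 - M_Ax)/EI  [x≤a] with R_A=10/3, M_A=20/3 = ((10/3)·(24/5)²/2 - (20/3)·(24/5))/10000 = 2/3125 rad
Load 4 — point force P=9 kN at a=2 m (b=L-a=6):
  θ_4 = Pa²(L-x)(2bL-(3b+a)(L-x))/(2L³EI)  [x>a] = 9·2²·(8-(24/5))·(2·6·8-(3·6+2)·(8-(24/5)))/(2·8³·10000) = 9/25000 rad
Superposition: θ = Σ θ_i = 637/125000 rad ≈ 0.005096 rad

θ(24/5) = 637/125000 rad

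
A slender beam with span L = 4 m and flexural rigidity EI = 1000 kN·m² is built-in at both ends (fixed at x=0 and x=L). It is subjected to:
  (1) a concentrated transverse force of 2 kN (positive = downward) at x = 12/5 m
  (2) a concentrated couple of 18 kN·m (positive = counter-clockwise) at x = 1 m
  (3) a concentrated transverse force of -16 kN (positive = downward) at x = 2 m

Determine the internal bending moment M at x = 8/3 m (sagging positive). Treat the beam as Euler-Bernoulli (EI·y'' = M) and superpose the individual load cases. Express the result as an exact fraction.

M(8/3) = -9647/3000 kN·m

Load 1 — point force P=2 kN at a=12/5 m (b=L-a=8/5):
  M_1 = Pa²(a+3b)(L-x)/L³ - Pa²b/L²  [x>a] = 2·(12/5)²·((12/5)+3·(8/5))·(4-(8/3))/4³ - 2·(12/5)²·(8/5)/4² = 72/125 kN·m
Load 2 — applied couple M₀=18 kN·m at a=1 m (b=L-a=3):
  M_2 = R_Ax - M_A - M₀  [x>a] with R_A=81/16, M_A=-27/8 = (81/16)·(8/3) - (-27/8) - 18 = -9/8 kN·m
Load 3 — point force P=-16 kN at a=2 m (b=L-a=2):
  M_3 = Pa²(a+3b)(L-x)/L³ - Pa²b/L²  [x>a] = (-16)·2²·(2+3·2)·(4-(8/3))/4³ - (-16)·2²·2/4² = -8/3 kN·m
Superposition: M = Σ M_i = -9647/3000 kN·m ≈ -3.215667 kN·m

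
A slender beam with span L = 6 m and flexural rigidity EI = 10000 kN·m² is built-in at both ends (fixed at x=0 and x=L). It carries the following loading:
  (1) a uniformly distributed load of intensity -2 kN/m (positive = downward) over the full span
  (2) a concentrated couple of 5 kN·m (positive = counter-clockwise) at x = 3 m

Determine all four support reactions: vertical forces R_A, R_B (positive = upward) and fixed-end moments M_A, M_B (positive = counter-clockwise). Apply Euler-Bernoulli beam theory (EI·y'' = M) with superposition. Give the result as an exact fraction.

R_A = -19/4 kN, M_A = -19/4 kN·m, R_B = -29/4 kN, M_B = 29/4 kN·m

Load 1 — uniform load w=-2 kN/m over full span:
  R_A = wL/2 = (-2)·6/2 = -6 kN
  M_A = wL²/12 = (-2)·6²/12 = -6 kN·m
  R_B = wL/2 = (-2)·6/2 = -6 kN
  M_B = -wL²/12 = -(-2)·6²/12 = 6 kN·m
Load 2 — applied couple M₀=5 kN·m at a=3 m (b=L-a=3):
  R_A = 6M₀ab/L³ = 6·5·3·3/6³ = 5/4 kN
  M_A = M₀b(2a-b)/L² = 5·3·(2·3-3)/6² = 5/4 kN·m
  R_B = -6M₀ab/L³ = -6·5·3·3/6³ = -5/4 kN
  M_B = M₀a(2b-a)/L² = 5·3·(2·3-3)/6² = 5/4 kN·m
Superposition: R_A = -19/4 kN, M_A = -19/4 kN·m, R_B = -29/4 kN, M_B = 29/4 kN·m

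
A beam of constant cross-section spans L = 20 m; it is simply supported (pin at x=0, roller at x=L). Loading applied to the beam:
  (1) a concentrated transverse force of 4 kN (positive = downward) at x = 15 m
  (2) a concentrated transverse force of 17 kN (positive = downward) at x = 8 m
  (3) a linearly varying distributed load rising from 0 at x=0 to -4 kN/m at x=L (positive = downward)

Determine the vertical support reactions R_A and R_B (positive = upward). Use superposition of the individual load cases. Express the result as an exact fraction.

Load 1 — point force P=4 kN at a=15 m (b=L-a=5):
  R_A = Pb/L = 4·5/20 = 1 kN
  R_B = Pa/L = 4·15/20 = 3 kN
Load 2 — point force P=17 kN at a=8 m (b=L-a=12):
  R_A = Pb/L = 17·12/20 = 51/5 kN
  R_B = Pa/L = 17·8/20 = 34/5 kN
Load 3 — triangular load w₀=-4 kN/m (0→w₀ over full span):
  R_A = w₀L/6 = (-4)·20/6 = -40/3 kN
  R_B = w₀L/3 = (-4)·20/3 = -80/3 kN
Superposition: R_A = -32/15 kN, R_B = -253/15 kN

R_A = -32/15 kN, R_B = -253/15 kN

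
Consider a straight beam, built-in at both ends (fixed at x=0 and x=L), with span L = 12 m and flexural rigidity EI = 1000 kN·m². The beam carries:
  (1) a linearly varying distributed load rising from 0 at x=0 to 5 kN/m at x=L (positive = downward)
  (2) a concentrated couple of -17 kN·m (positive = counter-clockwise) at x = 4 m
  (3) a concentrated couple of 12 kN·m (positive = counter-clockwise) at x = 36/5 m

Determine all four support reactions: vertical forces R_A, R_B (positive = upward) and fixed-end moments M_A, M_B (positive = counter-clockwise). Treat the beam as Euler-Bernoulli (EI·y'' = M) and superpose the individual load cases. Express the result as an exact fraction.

R_A = 1924/225 kN, M_A = 696/25 kN·m, R_B = 4826/225 kN, M_B = -3017/75 kN·m

Load 1 — triangular load w₀=5 kN/m (0→w₀ over full span):
  R_A = 3w₀L/20 = 3·5·12/20 = 9 kN
  M_A = w₀L²/30 = 5·12²/30 = 24 kN·m
  R_B = 7w₀L/20 = 7·5·12/20 = 21 kN
  M_B = -w₀L²/20 = -5·12²/20 = -36 kN·m
Load 2 — applied couple M₀=-17 kN·m at a=4 m (b=L-a=8):
  R_A = 6M₀ab/L³ = 6·(-17)·4·8/12³ = -17/9 kN
  M_A = M₀b(2a-b)/L² = (-17)·8·(2·4-8)/12² = 0 kN·m
  R_B = -6M₀ab/L³ = -6·(-17)·4·8/12³ = 17/9 kN
  M_B = M₀a(2b-a)/L² = (-17)·4·(2·8-4)/12² = -17/3 kN·m
Load 3 — applied couple M₀=12 kN·m at a=36/5 m (b=L-a=24/5):
  R_A = 6M₀ab/L³ = 6·12·(36/5)·(24/5)/12³ = 36/25 kN
  M_A = M₀b(2a-b)/L² = 12·(24/5)·(2·(36/5)-(24/5))/12² = 96/25 kN·m
  R_B = -6M₀ab/L³ = -6·12·(36/5)·(24/5)/12³ = -36/25 kN
  M_B = M₀a(2b-a)/L² = 12·(36/5)·(2·(24/5)-(36/5))/12² = 36/25 kN·m
Superposition: R_A = 1924/225 kN, M_A = 696/25 kN·m, R_B = 4826/225 kN, M_B = -3017/75 kN·m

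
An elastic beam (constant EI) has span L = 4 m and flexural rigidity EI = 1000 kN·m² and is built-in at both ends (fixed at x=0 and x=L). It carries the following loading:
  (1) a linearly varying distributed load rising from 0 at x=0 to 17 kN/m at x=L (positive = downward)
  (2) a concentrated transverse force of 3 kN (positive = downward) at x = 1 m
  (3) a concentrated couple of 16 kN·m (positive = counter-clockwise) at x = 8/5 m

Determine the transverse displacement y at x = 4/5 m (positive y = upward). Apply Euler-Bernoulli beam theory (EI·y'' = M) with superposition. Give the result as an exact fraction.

y(4/5) = -233383/93750000 m

Load 1 — triangular load w₀=17 kN/m (0→w₀ over full span):
  y_1 = -w₀x²(L-x)²(x+2L)/(120LEI) = -17·(4/5)²·(4-(4/5))²·((4/5)+2·4)/(120·4·1000) = -11968/5859375 m
Load 2 — point force P=3 kN at a=1 m (b=L-a=3):
  y_2 = -Pb²x²(3aL-(3a+b)x)/(6L³EI)  [x≤a] = -3·3²·(4/5)²·(3·1·4-(3·1+3)·(4/5))/(6·4³·1000) = -81/250000 m
Load 3 — applied couple M₀=16 kN·m at a=8/5 m (b=L-a=12/5):
  y_3 = (R_Ax³/6 - M_Ax²/2)/EI  [x≤a] with R_A=144/25, M_A=48/25 = ((144/25)·(4/5)³/6 - (48/25)·(4/5)²/2)/1000 = -48/390625 m
Superposition: y = Σ y_i = -233383/93750000 m ≈ -0.002489 m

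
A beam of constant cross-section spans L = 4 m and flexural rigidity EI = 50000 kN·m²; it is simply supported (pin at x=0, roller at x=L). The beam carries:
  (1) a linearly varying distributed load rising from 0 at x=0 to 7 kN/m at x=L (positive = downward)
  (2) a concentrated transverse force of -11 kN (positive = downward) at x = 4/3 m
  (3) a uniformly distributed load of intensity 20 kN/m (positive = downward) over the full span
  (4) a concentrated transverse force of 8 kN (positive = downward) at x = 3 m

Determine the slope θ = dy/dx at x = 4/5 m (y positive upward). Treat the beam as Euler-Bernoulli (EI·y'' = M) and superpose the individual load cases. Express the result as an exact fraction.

Load 1 — triangular load w₀=7 kN/m (0→w₀ over full span):
  θ_1 = -w₀(7L⁴-30L²x²+15x⁴)/(360LEI) = -7·(7·4⁴-30·4²·(4/5)²+15·(4/5)⁴)/(360·4·50000) = -2548/17578125 rad
Load 2 — point force P=-11 kN at a=4/3 m (b=L-a=8/3):
  θ_2 = -Pb(L²-b²-3x²)/(6LEI)  [x≤a] = -(-11)·(8/3)·(4²-(8/3)²-3·(4/5)²)/(6·4·50000) = 1078/6328125 rad
Load 3 — uniform load w=20 kN/m over full span:
  θ_3 = -w(L³-6Lx²+4x³)/(24EI) = -20·(4³-6·4·(4/5)²+4·(4/5)³)/(24·50000) = -66/78125 rad
Load 4 — point force P=8 kN at a=3 m (b=L-a=1):
  θ_4 = -Pb(L²-b²-3x²)/(6LEI)  [x≤a] = -8·1·(4²-1²-3·(4/5)²)/(6·4·50000) = -109/1250000 rad
Superposition: θ = Σ θ_i = -2294837/2531250000 rad ≈ -0.000907 rad

θ(4/5) = -2294837/2531250000 rad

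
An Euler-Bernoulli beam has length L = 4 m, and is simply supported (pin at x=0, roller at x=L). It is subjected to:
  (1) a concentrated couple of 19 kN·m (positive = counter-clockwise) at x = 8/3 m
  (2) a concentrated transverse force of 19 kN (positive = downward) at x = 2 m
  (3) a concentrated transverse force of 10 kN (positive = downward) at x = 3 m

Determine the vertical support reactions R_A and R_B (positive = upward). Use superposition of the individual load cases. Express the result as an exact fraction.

R_A = 67/4 kN, R_B = 49/4 kN

Load 1 — applied couple M₀=19 kN·m at a=8/3 m (b=L-a=4/3):
  R_A = M₀/L = 19/4 kN
  R_B = -M₀/L = -19/4 kN
Load 2 — point force P=19 kN at a=2 m (b=L-a=2):
  R_A = Pb/L = 19·2/4 = 19/2 kN
  R_B = Pa/L = 19·2/4 = 19/2 kN
Load 3 — point force P=10 kN at a=3 m (b=L-a=1):
  R_A = Pb/L = 10·1/4 = 5/2 kN
  R_B = Pa/L = 10·3/4 = 15/2 kN
Superposition: R_A = 67/4 kN, R_B = 49/4 kN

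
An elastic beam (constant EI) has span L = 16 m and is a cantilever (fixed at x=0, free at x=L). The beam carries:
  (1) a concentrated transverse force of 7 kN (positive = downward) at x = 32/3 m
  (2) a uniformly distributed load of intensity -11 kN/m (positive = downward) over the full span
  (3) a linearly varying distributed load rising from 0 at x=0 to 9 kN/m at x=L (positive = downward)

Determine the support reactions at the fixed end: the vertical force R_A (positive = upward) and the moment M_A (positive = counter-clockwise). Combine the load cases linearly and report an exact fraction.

R_A = -97 kN, M_A = -1696/3 kN·m

Load 1 — point force P=7 kN at a=32/3 m (b=L-a=16/3):
  R_A = P = 7 kN
  M_A = Pa = 7·(32/3) = 224/3 kN·m
Load 2 — uniform load w=-11 kN/m over full span:
  R_A = wL = (-11)·16 = -176 kN
  M_A = wL²/2 = (-11)·16²/2 = -1408 kN·m
Load 3 — triangular load w₀=9 kN/m (0→w₀ over full span):
  R_A = w₀L/2 = 9·16/2 = 72 kN
  M_A = w₀L²/3 = 9·16²/3 = 768 kN·m
Superposition: R_A = -97 kN, M_A = -1696/3 kN·m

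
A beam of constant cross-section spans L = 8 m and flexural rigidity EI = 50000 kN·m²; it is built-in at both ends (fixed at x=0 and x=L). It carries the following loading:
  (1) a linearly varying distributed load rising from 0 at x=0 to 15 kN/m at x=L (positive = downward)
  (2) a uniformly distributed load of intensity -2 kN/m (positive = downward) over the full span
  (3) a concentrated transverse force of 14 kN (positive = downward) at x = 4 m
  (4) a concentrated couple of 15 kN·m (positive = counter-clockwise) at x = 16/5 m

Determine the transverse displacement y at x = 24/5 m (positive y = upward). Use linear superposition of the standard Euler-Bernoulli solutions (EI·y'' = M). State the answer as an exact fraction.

y(24/5) = -47248/29296875 m

Load 1 — triangular load w₀=15 kN/m (0→w₀ over full span):
  y_1 = -w₀x²(L-x)²(x+2L)/(120LEI) = -15·(24/5)²·(8-(24/5))²·((24/5)+2·8)/(120·8·50000) = -14976/9765625 m
Load 2 — uniform load w=-2 kN/m over full span:
  y_2 = -wx²(L-x)²/(24EI) = -(-2)·(24/5)²·(8-(24/5))²/(24·50000) = 768/1953125 m
Load 3 — point force P=14 kN at a=4 m (b=L-a=4):
  y_3 = -Pa²(L-x)²(3bL-(3b+a)(L-x))/(6L³EI)  [x>a] = -14·4²·(8-(24/5))²·(3·4·8-(3·4+4)·(8-(24/5)))/(6·8³·50000) = -784/1171875 m
Load 4 — applied couple M₀=15 kN·m at a=16/5 m (b=L-a=24/5):
  y_4 = (R_Ax³/6 - M_Ax²/2 - M₀(x-a)²/2)/EI  [x>a] with R_A=27/10, M_A=9/5 = ((27/10)·(24/5)³/6 - (9/5)·(24/5)²/2 - 15·((24/5)-(16/5))²/2)/50000 = 384/1953125 m
Superposition: y = Σ y_i = -47248/29296875 m ≈ -0.001613 m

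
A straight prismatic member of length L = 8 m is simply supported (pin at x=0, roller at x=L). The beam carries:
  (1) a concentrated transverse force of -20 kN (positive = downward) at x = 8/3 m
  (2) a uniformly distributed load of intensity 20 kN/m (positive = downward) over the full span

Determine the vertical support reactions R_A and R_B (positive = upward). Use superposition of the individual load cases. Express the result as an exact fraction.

R_A = 200/3 kN, R_B = 220/3 kN

Load 1 — point force P=-20 kN at a=8/3 m (b=L-a=16/3):
  R_A = Pb/L = (-20)·(16/3)/8 = -40/3 kN
  R_B = Pa/L = (-20)·(8/3)/8 = -20/3 kN
Load 2 — uniform load w=20 kN/m over full span:
  R_A = wL/2 = 20·8/2 = 80 kN
  R_B = wL/2 = 20·8/2 = 80 kN
Superposition: R_A = 200/3 kN, R_B = 220/3 kN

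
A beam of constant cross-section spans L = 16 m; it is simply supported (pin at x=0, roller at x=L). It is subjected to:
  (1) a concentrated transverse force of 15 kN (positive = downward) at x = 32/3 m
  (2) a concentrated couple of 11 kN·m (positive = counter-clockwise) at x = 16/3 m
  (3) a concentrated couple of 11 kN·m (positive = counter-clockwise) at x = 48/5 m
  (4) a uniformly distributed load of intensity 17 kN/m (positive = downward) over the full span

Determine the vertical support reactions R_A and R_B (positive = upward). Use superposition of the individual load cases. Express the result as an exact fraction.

R_A = 1139/8 kN, R_B = 1157/8 kN

Load 1 — point force P=15 kN at a=32/3 m (b=L-a=16/3):
  R_A = Pb/L = 15·(16/3)/16 = 5 kN
  R_B = Pa/L = 15·(32/3)/16 = 10 kN
Load 2 — applied couple M₀=11 kN·m at a=16/3 m (b=L-a=32/3):
  R_A = M₀/L = 11/16 kN
  R_B = -M₀/L = -11/16 kN
Load 3 — applied couple M₀=11 kN·m at a=48/5 m (b=L-a=32/5):
  R_A = M₀/L = 11/16 kN
  R_B = -M₀/L = -11/16 kN
Load 4 — uniform load w=17 kN/m over full span:
  R_A = wL/2 = 17·16/2 = 136 kN
  R_B = wL/2 = 17·16/2 = 136 kN
Superposition: R_A = 1139/8 kN, R_B = 1157/8 kN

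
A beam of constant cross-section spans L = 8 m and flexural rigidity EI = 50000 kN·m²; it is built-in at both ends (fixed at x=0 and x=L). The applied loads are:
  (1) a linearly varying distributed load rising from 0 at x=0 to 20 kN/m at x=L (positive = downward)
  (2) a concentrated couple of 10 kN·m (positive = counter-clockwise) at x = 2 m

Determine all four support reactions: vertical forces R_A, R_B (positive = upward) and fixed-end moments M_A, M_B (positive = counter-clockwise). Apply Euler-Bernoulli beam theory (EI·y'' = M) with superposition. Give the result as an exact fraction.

Load 1 — triangular load w₀=20 kN/m (0→w₀ over full span):
  R_A = 3w₀L/20 = 3·20·8/20 = 24 kN
  M_A = w₀L²/30 = 20·8²/30 = 128/3 kN·m
  R_B = 7w₀L/20 = 7·20·8/20 = 56 kN
  M_B = -w₀L²/20 = -20·8²/20 = -64 kN·m
Load 2 — applied couple M₀=10 kN·m at a=2 m (b=L-a=6):
  R_A = 6M₀ab/L³ = 6·10·2·6/8³ = 45/32 kN
  M_A = M₀b(2a-b)/L² = 10·6·(2·2-6)/8² = -15/8 kN·m
  R_B = -6M₀ab/L³ = -6·10·2·6/8³ = -45/32 kN
  M_B = M₀a(2b-a)/L² = 10·2·(2·6-2)/8² = 25/8 kN·m
Superposition: R_A = 813/32 kN, M_A = 979/24 kN·m, R_B = 1747/32 kN, M_B = -487/8 kN·m

R_A = 813/32 kN, M_A = 979/24 kN·m, R_B = 1747/32 kN, M_B = -487/8 kN·m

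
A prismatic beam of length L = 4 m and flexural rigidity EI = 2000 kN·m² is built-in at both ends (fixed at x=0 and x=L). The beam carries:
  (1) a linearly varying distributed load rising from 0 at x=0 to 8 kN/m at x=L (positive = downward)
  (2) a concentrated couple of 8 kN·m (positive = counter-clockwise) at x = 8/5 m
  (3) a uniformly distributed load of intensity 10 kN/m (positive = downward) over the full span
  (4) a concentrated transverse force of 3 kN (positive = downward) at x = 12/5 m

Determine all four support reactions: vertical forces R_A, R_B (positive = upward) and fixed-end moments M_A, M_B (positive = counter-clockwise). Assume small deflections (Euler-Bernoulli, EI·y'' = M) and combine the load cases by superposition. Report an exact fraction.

R_A = 3592/125 kN, M_A = 2464/125 kN·m, R_B = 3783/125 kN, M_B = -7088/375 kN·m

Load 1 — triangular load w₀=8 kN/m (0→w₀ over full span):
  R_A = 3w₀L/20 = 3·8·4/20 = 24/5 kN
  M_A = w₀L²/30 = 8·4²/30 = 64/15 kN·m
  R_B = 7w₀L/20 = 7·8·4/20 = 56/5 kN
  M_B = -w₀L²/20 = -8·4²/20 = -32/5 kN·m
Load 2 — applied couple M₀=8 kN·m at a=8/5 m (b=L-a=12/5):
  R_A = 6M₀ab/L³ = 6·8·(8/5)·(12/5)/4³ = 72/25 kN
  M_A = M₀b(2a-b)/L² = 8·(12/5)·(2·(8/5)-(12/5))/4² = 24/25 kN·m
  R_B = -6M₀ab/L³ = -6·8·(8/5)·(12/5)/4³ = -72/25 kN
  M_B = M₀a(2b-a)/L² = 8·(8/5)·(2·(12/5)-(8/5))/4² = 64/25 kN·m
Load 3 — uniform load w=10 kN/m over full span:
  R_A = wL/2 = 10·4/2 = 20 kN
  M_A = wL²/12 = 10·4²/12 = 40/3 kN·m
  R_B = wL/2 = 10·4/2 = 20 kN
  M_B = -wL²/12 = -10·4²/12 = -40/3 kN·m
Load 4 — point force P=3 kN at a=12/5 m (b=L-a=8/5):
  R_A = Pb²(3a+b)/L³ = 3·(8/5)²·(3·(12/5)+(8/5))/4³ = 132/125 kN
  M_A = Pab²/L² = 3·(12/5)·(8/5)²/4² = 144/125 kN·m
  R_B = Pa²(a+3b)/L³ = 3·(12/5)²·((12/5)+3·(8/5))/4³ = 243/125 kN
  M_B = -Pa²b/L² = -3·(12/5)²·(8/5)/4² = -216/125 kN·m
Superposition: R_A = 3592/125 kN, M_A = 2464/125 kN·m, R_B = 3783/125 kN, M_B = -7088/375 kN·m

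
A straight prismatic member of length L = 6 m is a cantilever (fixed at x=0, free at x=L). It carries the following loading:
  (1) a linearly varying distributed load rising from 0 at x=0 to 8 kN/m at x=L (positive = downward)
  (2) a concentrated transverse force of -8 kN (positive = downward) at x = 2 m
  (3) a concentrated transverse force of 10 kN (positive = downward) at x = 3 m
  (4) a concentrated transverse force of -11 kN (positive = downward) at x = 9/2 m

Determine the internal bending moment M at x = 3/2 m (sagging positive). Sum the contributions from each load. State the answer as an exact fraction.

Load 1 — triangular load w₀=8 kN/m (0→w₀ over full span):
  M_1 = w₀Lx/2 - w₀L²/3 - w₀x³/(6L) = 8·6·(3/2)/2 - 8·6²/3 - 8·(3/2)³/(6·6) = -243/4 kN·m
Load 2 — point force P=-8 kN at a=2 m (b=L-a=4):
  M_2 = -P(a-x)  [x≤a] = -(-8)·(2-(3/2)) = 4 kN·m
Load 3 — point force P=10 kN at a=3 m (b=L-a=3):
  M_3 = -P(a-x)  [x≤a] = -10·(3-(3/2)) = -15 kN·m
Load 4 — point force P=-11 kN at a=9/2 m (b=L-a=3/2):
  M_4 = -P(a-x)  [x≤a] = -(-11)·((9/2)-(3/2)) = 33 kN·m
Superposition: M = Σ M_i = -155/4 kN·m ≈ -38.750000 kN·m

M(3/2) = -155/4 kN·m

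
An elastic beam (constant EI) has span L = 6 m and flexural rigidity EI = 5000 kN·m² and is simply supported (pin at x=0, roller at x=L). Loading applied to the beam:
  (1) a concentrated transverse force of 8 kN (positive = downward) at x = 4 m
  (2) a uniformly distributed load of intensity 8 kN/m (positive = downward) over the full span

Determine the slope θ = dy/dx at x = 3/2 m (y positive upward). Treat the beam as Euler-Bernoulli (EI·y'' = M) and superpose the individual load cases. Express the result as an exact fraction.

Load 1 — point force P=8 kN at a=4 m (b=L-a=2):
  θ_1 = -Pb(L²-b²-3x²)/(6LEI)  [x≤a] = -8·2·(6²-2²-3·(3/2)²)/(6·6·5000) = -101/45000 rad
Load 2 — uniform load w=8 kN/m over full span:
  θ_2 = -w(L³-6Lx²+4x³)/(24EI) = -8·(6³-6·6·(3/2)²+4·(3/2)³)/(24·5000) = -99/10000 rad
Superposition: θ = Σ θ_i = -1093/90000 rad ≈ -0.012144 rad

θ(3/2) = -1093/90000 rad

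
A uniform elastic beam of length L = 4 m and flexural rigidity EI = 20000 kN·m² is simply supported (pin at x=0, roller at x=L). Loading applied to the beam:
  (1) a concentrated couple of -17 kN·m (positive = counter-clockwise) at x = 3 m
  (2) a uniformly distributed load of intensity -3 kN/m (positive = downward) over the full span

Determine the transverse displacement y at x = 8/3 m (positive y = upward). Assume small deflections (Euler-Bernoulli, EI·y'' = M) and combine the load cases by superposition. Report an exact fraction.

Load 1 — applied couple M₀=-17 kN·m at a=3 m (b=L-a=1):
  y_1 = (M₀x³/(6L)+C₁x)/EI  [x≤a] with C₁=M₀(3b²-L²)/(6L)=221/24 = ((-17)·(8/3)³/(6·4)+(221/24)·(8/3))/20000 = 901/1620000 m
Load 2 — uniform load w=-3 kN/m over full span:
  y_2 = -wx(L³-2Lx²+x³)/(24EI) = -(-3)·(8/3)·(4³-2·4·(8/3)²+(8/3)³)/(24·20000) = 22/50625 m
Superposition: y = Σ y_i = 107/108000 m ≈ 0.000991 m

y(8/3) = 107/108000 m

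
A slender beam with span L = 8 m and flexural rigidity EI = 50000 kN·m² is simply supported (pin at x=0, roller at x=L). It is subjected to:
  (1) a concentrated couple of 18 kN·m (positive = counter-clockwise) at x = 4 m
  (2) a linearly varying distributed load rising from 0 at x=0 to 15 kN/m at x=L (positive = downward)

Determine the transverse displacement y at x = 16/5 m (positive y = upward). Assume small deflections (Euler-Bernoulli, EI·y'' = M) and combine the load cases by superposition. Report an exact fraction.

Load 1 — applied couple M₀=18 kN·m at a=4 m (b=L-a=4):
  y_1 = (M₀x³/(6L)+C₁x)/EI  [x≤a] with C₁=M₀(3b²-L²)/(6L)=-6 = (18·(16/5)³/(6·8)+(-6)·(16/5))/50000 = -54/390625 m
Load 2 — triangular load w₀=15 kN/m (0→w₀ over full span):
  y_2 = -w₀x(7L⁴-10L²x²+3x⁴)/(360LEI) = -15·(16/5)·(7·8⁴-10·8²·(16/5)²+3·(16/5)⁴)/(360·8·50000) = -73024/9765625 m
Superposition: y = Σ y_i = -74374/9765625 m ≈ -0.007616 m

y(16/5) = -74374/9765625 m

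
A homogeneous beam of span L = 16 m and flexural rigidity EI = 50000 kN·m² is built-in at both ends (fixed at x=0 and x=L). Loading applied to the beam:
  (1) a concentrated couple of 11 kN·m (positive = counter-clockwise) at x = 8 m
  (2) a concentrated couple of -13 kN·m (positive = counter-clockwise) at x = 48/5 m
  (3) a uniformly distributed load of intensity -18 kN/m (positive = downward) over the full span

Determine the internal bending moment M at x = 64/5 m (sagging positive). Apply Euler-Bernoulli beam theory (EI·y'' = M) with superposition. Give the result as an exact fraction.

M(64/5) = 8497/500 kN·m

Load 1 — applied couple M₀=11 kN·m at a=8 m (b=L-a=8):
  M_1 = R_Ax - M_A - M₀  [x>a] with R_A=33/32, M_A=11/4 = (33/32)·(64/5) - (11/4) - 11 = -11/20 kN·m
Load 2 — applied couple M₀=-13 kN·m at a=48/5 m (b=L-a=32/5):
  M_2 = R_Ax - M_A - M₀  [x>a] with R_A=-117/100, M_A=-104/25 = (-117/100)·(64/5) - (-104/25) - (-13) = 273/125 kN·m
Load 3 — uniform load w=-18 kN/m over full span:
  M_3 = wLx/2 - wL²/12 - wx²/2 = (-18)·16·(64/5)/2 - (-18)·16²/12 - (-18)·(64/5)²/2 = 384/25 kN·m
Superposition: M = Σ M_i = 8497/500 kN·m ≈ 16.994000 kN·m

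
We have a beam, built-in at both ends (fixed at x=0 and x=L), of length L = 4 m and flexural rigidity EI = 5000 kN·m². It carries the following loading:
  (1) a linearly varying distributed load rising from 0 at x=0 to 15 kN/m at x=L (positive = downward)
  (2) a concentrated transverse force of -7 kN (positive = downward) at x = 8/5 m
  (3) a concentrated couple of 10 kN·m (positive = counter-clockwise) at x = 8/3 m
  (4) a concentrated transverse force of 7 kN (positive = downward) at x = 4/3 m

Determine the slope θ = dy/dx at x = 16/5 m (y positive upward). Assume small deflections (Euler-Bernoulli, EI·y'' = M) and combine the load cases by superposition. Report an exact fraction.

Load 1 — triangular load w₀=15 kN/m (0→w₀ over full span):
  θ_1 = -w₀(2x(L-x)(L-2x)(x+2L)+x²(L-x)²)/(120LEI) = -15·(2·(16/5)·(4-(16/5))·(4-2·(16/5))·((16/5)+2·4)+(16/5)²·(4-(16/5))²)/(120·4·5000) = 64/78125 rad
Load 2 — point force P=-7 kN at a=8/5 m (b=L-a=12/5):
  θ_2 = Pa²(L-x)(2bL-(3b+a)(L-x))/(2L³EI)  [x>a] = (-7)·(8/5)²·(4-(16/5))·(2·(12/5)·4-(3·(12/5)+(8/5))·(4-(16/5)))/(2·4³·5000) = -532/1953125 rad
Load 3 — applied couple M₀=10 kN·m at a=8/3 m (b=L-a=4/3):
  θ_3 = (R_Ax²/2 - M_Ax - M₀(x-a))/EI  [x>a] with R_A=10/3, M_A=10/3 = ((10/3)·(16/5)²/2 - (10/3)·(16/5) - 10·((16/5)-(8/3)))/5000 = 2/9375 rad
Load 4 — point force P=7 kN at a=4/3 m (b=L-a=8/3):
  θ_4 = Pa²(L-x)(2bL-(3b+a)(L-x))/(2L³EI)  [x>a] = 7·(4/3)²·(4-(16/5))·(2·(8/3)·4-(3·(8/3)+(4/3))·(4-(16/5)))/(2·4³·5000) = 91/421875 rad
Superposition: θ = Σ θ_i = 51461/52734375 rad ≈ 0.000976 rad

θ(16/5) = 51461/52734375 rad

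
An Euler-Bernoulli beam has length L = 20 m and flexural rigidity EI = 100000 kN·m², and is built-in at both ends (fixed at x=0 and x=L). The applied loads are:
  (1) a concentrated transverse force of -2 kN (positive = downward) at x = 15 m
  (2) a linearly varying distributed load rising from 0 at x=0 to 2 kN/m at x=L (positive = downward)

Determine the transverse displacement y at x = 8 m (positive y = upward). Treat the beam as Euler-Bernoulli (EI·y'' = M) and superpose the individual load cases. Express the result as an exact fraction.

y(8) = -6287/1875000 m

Load 1 — point force P=-2 kN at a=15 m (b=L-a=5):
  y_1 = -Pb²x²(3aL-(3a+b)x)/(6L³EI)  [x≤a] = -(-2)·5²·8²·(3·15·20-(3·15+5)·8)/(6·20³·100000) = 1/3000 m
Load 2 — triangular load w₀=2 kN/m (0→w₀ over full span):
  y_2 = -w₀x²(L-x)²(x+2L)/(120LEI) = -2·8²·(20-8)²·(8+2·20)/(120·20·100000) = -288/78125 m
Superposition: y = Σ y_i = -6287/1875000 m ≈ -0.003353 m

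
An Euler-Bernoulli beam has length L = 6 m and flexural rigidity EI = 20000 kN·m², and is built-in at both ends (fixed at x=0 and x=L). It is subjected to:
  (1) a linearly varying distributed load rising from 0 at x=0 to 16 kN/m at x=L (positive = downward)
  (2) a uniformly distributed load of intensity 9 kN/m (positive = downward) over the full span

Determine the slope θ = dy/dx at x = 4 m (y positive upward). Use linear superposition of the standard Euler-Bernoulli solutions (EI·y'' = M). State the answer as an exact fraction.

Load 1 — triangular load w₀=16 kN/m (0→w₀ over full span):
  θ_1 = -w₀(2x(L-x)(L-2x)(x+2L)+x²(L-x)²)/(120LEI) = -16·(2·4·(6-4)·(6-2·4)·(4+2·6)+4²·(6-4)²)/(120·6·20000) = 14/28125 rad
Load 2 — uniform load w=9 kN/m over full span:
  θ_2 = -wx(L-x)(L-2x)/(12EI) = -9·4·(6-4)·(6-2·4)/(12·20000) = 3/5000 rad
Superposition: θ = Σ θ_i = 247/225000 rad ≈ 0.001098 rad

θ(4) = 247/225000 rad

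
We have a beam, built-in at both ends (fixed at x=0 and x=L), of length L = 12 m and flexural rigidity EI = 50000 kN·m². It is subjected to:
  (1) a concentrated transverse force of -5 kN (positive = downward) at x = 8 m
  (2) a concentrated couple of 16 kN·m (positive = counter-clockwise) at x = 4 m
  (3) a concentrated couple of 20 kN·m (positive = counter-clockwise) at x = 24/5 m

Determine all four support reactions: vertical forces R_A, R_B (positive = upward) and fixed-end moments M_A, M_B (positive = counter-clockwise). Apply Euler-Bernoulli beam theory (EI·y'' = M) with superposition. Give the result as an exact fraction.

Load 1 — point force P=-5 kN at a=8 m (b=L-a=4):
  R_A = Pb²(3a+b)/L³ = (-5)·4²·(3·8+4)/12³ = -35/27 kN
  M_A = Pab²/L² = (-5)·8·4²/12² = -40/9 kN·m
  R_B = Pa²(a+3b)/L³ = (-5)·8²·(8+3·4)/12³ = -100/27 kN
  M_B = -Pa²b/L² = -(-5)·8²·4/12² = 80/9 kN·m
Load 2 — applied couple M₀=16 kN·m at a=4 m (b=L-a=8):
  R_A = 6M₀ab/L³ = 6·16·4·8/12³ = 16/9 kN
  M_A = M₀b(2a-b)/L² = 16·8·(2·4-8)/12² = 0 kN·m
  R_B = -6M₀ab/L³ = -6·16·4·8/12³ = -16/9 kN
  M_B = M₀a(2b-a)/L² = 16·4·(2·8-4)/12² = 16/3 kN·m
Load 3 — applied couple M₀=20 kN·m at a=24/5 m (b=L-a=36/5):
  R_A = 6M₀ab/L³ = 6·20·(24/5)·(36/5)/12³ = 12/5 kN
  M_A = M₀b(2a-b)/L² = 20·(36/5)·(2·(24/5)-(36/5))/12² = 12/5 kN·m
  R_B = -6M₀ab/L³ = -6·20·(24/5)·(36/5)/12³ = -12/5 kN
  M_B = M₀a(2b-a)/L² = 20·(24/5)·(2·(36/5)-(24/5))/12² = 32/5 kN·m
Superposition: R_A = 389/135 kN, M_A = -92/45 kN·m, R_B = -1064/135 kN, M_B = 928/45 kN·m

R_A = 389/135 kN, M_A = -92/45 kN·m, R_B = -1064/135 kN, M_B = 928/45 kN·m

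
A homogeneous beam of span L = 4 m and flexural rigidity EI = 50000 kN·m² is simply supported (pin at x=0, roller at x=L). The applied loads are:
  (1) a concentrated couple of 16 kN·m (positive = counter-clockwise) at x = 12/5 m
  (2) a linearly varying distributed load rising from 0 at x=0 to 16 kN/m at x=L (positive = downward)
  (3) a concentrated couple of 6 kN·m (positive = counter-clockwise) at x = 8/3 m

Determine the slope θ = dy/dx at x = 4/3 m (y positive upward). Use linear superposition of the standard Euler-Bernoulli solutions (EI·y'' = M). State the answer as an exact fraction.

Load 1 — applied couple M₀=16 kN·m at a=12/5 m (b=L-a=8/5):
  θ_1 = (M₀x²/(2L)+C₁)/EI  [x≤a] with C₁=M₀(3b²-L²)/(6L)=-416/75 = (16·(4/3)²/(2·4)+(-416/75))/50000 = -28/703125 rad
Load 2 — triangular load w₀=16 kN/m (0→w₀ over full span):
  θ_2 = -w₀(7L⁴-30L²x²+15x⁴)/(360LEI) = -16·(7·4⁴-30·4²·(4/3)²+15·(4/3)⁴)/(360·4·50000) = -832/3796875 rad
Load 3 — applied couple M₀=6 kN·m at a=8/3 m (b=L-a=4/3):
  θ_3 = (M₀x²/(2L)+C₁)/EI  [x≤a] with C₁=M₀(3b²-L²)/(6L)=-8/3 = (6·(4/3)²/(2·4)+(-8/3))/50000 = -1/37500 rad
Superposition: θ = Σ θ_i = -21689/75937500 rad ≈ -0.000286 rad

θ(4/3) = -21689/75937500 rad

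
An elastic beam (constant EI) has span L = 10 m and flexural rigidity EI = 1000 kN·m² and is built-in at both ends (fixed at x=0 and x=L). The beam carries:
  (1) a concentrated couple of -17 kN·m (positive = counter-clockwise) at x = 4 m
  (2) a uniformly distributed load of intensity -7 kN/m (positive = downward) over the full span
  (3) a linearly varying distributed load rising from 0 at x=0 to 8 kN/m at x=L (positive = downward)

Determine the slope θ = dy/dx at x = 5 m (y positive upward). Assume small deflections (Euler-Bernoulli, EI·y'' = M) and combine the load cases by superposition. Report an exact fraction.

θ(5) = -227/30000 rad

Load 1 — applied couple M₀=-17 kN·m at a=4 m (b=L-a=6):
  θ_1 = (R_Ax²/2 - M_Ax - M₀(x-a))/EI  [x>a] with R_A=-306/125, M_A=-51/25 = ((-306/125)·5²/2 - (-51/25)·5 - (-17)·(5-4))/1000 = -17/5000 rad
Load 2 — uniform load w=-7 kN/m over full span:
  θ_2 = -wx(L-x)(L-2x)/(12EI) = -(-7)·5·(10-5)·(10-2·5)/(12·1000) = 0 rad
Load 3 — triangular load w₀=8 kN/m (0→w₀ over full span):
  θ_3 = -w₀(2x(L-x)(L-2x)(x+2L)+x²(L-x)²)/(120LEI) = -8·(2·5·(10-5)·(10-2·5)·(5+2·10)+5²·(10-5)²)/(120·10·1000) = -1/240 rad
Superposition: θ = Σ θ_i = -227/30000 rad ≈ -0.007567 rad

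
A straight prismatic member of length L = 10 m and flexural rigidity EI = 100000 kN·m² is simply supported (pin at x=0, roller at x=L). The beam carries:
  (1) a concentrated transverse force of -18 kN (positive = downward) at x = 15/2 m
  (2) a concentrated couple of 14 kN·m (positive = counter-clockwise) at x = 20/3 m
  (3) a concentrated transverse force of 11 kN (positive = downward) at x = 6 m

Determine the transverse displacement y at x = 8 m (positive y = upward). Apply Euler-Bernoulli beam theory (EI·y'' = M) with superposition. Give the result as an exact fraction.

y(8) = 10603/36000000 m

Load 1 — point force P=-18 kN at a=15/2 m (b=L-a=5/2):
  y_1 = -Pa(L-x)(2Lx-a²-x²)/(6LEI)  [x>a] = -(-18)·(15/2)·(10-8)·(2·10·8-(15/2)²-8²)/(6·10·100000) = 1431/800000 m
Load 2 — applied couple M₀=14 kN·m at a=20/3 m (b=L-a=10/3):
  y_2 = (M₀x³/(6L)-M₀(x-a)²/2+C₁x)/EI  [x>a] with C₁=M₀(3b²-L²)/(6L)=-140/9 = (14·8³/(6·10)-14·(8-(20/3))²/2+(-140/9)·8)/100000 = -49/281250 m
Load 3 — point force P=11 kN at a=6 m (b=L-a=4):
  y_3 = -Pa(L-x)(2Lx-a²-x²)/(6LEI)  [x>a] = -11·6·(10-8)·(2·10·8-6²-8²)/(6·10·100000) = -33/25000 m
Superposition: y = Σ y_i = 10603/36000000 m ≈ 0.000295 m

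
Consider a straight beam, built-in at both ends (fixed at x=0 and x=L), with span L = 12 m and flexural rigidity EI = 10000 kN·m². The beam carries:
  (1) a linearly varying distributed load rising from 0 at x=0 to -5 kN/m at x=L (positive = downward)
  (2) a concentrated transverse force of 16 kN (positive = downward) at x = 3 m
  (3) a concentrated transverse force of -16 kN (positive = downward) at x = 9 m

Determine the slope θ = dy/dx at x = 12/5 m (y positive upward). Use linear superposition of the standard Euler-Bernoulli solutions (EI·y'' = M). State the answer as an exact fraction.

θ(12/5) = 162/78125 rad

Load 1 — triangular load w₀=-5 kN/m (0→w₀ over full span):
  θ_1 = -w₀(2x(L-x)(L-2x)(x+2L)+x²(L-x)²)/(120LEI) = -(-5)·(2·(12/5)·(12-(12/5))·(12-2·(12/5))·((12/5)+2·12)+(12/5)²·(12-(12/5))²)/(120·12·10000) = 252/78125 rad
Load 2 — point force P=16 kN at a=3 m (b=L-a=9):
  θ_2 = -Pb²x(2aL-(3a+b)x)/(2L³EI)  [x≤a] = -16·9²·(12/5)·(2·3·12-(3·3+9)·(12/5))/(2·12³·10000) = -81/31250 rad
Load 3 — point force P=-16 kN at a=9 m (b=L-a=3):
  θ_3 = -Pb²x(2aL-(3a+b)x)/(2L³EI)  [x≤a] = -(-16)·3²·(12/5)·(2·9·12-(3·9+3)·(12/5))/(2·12³·10000) = 9/6250 rad
Superposition: θ = Σ θ_i = 162/78125 rad ≈ 0.002074 rad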